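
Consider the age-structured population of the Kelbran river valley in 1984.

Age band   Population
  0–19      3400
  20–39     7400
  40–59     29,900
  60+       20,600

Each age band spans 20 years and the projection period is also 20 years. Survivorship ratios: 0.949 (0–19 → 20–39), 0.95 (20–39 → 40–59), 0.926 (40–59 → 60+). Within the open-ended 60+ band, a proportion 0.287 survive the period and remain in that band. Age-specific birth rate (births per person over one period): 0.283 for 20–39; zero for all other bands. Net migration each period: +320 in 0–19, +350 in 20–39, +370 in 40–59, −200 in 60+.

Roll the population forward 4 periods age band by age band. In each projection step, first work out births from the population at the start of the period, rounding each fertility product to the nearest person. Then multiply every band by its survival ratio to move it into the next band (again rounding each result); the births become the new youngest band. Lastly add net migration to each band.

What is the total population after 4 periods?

Numbering the bands 1..4 from youngest to oldest:
After projecting period 1:
Births: 7400 × 0.283 = 2094
Band 2: 3400 × 0.949 = 3227
Band 3: 7400 × 0.95 = 7030
Band 4: 29900 × 0.926 + 20600 × 0.287 = 27687 + 5912 = 33599
Net migration: Band 1 + 320 → 2414; Band 2 + 350 → 3577; Band 3 + 370 → 7400; Band 4 − 200 → 33399
Giving 2414 / 3577 / 7400 / 33399.
After projecting period 2:
Births: 3577 × 0.283 = 1012
Band 2: 2414 × 0.949 = 2291
Band 3: 3577 × 0.95 = 3398
Band 4: 7400 × 0.926 + 33399 × 0.287 = 6852 + 9586 = 16438
Net migration: Band 1 + 320 → 1332; Band 2 + 350 → 2641; Band 3 + 370 → 3768; Band 4 − 200 → 16238
Giving 1332 / 2641 / 3768 / 16238.
After projecting period 3:
Births: 2641 × 0.283 = 747
Band 2: 1332 × 0.949 = 1264
Band 3: 2641 × 0.95 = 2509
Band 4: 3768 × 0.926 + 16238 × 0.287 = 3489 + 4660 = 8149
Net migration: Band 1 + 320 → 1067; Band 2 + 350 → 1614; Band 3 + 370 → 2879; Band 4 − 200 → 7949
Giving 1067 / 1614 / 2879 / 7949.
After projecting period 4:
Births: 1614 × 0.283 = 457
Band 2: 1067 × 0.949 = 1013
Band 3: 1614 × 0.95 = 1533
Band 4: 2879 × 0.926 + 7949 × 0.287 = 2666 + 2281 = 4947
Net migration: Band 1 + 320 → 777; Band 2 + 350 → 1363; Band 3 + 370 → 1903; Band 4 − 200 → 4747
Giving 777 / 1363 / 1903 / 4747.
Total after period 4: 777 + 1363 + 1903 + 4747 = 8790

8790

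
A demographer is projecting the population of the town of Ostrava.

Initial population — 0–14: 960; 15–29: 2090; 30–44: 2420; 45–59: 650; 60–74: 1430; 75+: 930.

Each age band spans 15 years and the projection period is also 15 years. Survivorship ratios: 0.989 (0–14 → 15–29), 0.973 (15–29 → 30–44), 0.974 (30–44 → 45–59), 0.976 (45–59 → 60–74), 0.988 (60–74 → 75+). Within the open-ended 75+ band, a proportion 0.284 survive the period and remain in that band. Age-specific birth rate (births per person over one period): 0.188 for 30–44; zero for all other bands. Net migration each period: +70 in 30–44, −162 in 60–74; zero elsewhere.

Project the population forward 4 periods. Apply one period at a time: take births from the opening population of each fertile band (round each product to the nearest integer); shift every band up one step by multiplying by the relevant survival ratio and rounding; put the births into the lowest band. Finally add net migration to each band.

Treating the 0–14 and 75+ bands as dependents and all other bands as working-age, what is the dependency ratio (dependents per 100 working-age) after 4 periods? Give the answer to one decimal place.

Period 1.
Births: 2420 × 0.188 = 455
15–29: 960 × 0.989 = 949
30–44: 2090 × 0.973 = 2034
45–59: 2420 × 0.974 = 2357
60–74: 650 × 0.976 = 634
75+: 1430 × 0.988 + 930 × 0.284 = 1413 + 264 = 1677
Net migration: 30–44 + 70 → 2104; 60–74 − 162 → 472
Giving 455 / 949 / 2104 / 2357 / 472 / 1677.
Period 2.
Births: 2104 × 0.188 = 396
15–29: 455 × 0.989 = 450
30–44: 949 × 0.973 = 923
45–59: 2104 × 0.974 = 2049
60–74: 2357 × 0.976 = 2300
75+: 472 × 0.988 + 1677 × 0.284 = 466 + 476 = 942
Net migration: 30–44 + 70 → 993; 60–74 − 162 → 2138
Giving 396 / 450 / 993 / 2049 / 2138 / 942.
Period 3.
Births: 993 × 0.188 = 187
15–29: 396 × 0.989 = 392
30–44: 450 × 0.973 = 438
45–59: 993 × 0.974 = 967
60–74: 2049 × 0.976 = 2000
75+: 2138 × 0.988 + 942 × 0.284 = 2112 + 268 = 2380
Net migration: 30–44 + 70 → 508; 60–74 − 162 → 1838
Giving 187 / 392 / 508 / 967 / 1838 / 2380.
Period 4.
Births: 508 × 0.188 = 96
15–29: 187 × 0.989 = 185
30–44: 392 × 0.973 = 381
45–59: 508 × 0.974 = 495
60–74: 967 × 0.976 = 944
75+: 1838 × 0.988 + 2380 × 0.284 = 1816 + 676 = 2492
Net migration: 30–44 + 70 → 451; 60–74 − 162 → 782
Giving 96 / 185 / 451 / 495 / 782 / 2492.
Dependents (band 0–14 + band 75+) = 96 + 2492 = 2588; working-age = 1913; ratio = 2588/1913 × 100 = 135.3

135.3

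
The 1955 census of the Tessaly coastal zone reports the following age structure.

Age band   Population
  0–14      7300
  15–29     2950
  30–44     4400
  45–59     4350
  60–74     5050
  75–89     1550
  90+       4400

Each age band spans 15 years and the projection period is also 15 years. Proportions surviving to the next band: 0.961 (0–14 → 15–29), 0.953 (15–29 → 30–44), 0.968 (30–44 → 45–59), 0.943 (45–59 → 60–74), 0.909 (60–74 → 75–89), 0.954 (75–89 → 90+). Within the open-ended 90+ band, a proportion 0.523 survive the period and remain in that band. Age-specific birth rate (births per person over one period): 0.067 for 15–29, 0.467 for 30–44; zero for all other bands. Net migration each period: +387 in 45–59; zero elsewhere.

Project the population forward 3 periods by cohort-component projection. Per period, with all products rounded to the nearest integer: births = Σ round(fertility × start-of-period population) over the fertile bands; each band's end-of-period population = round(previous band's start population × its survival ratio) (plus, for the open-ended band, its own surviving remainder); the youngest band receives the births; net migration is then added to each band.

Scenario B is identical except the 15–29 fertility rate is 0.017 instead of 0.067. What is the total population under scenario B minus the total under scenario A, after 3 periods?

-583

[period 1]
Births: 2950 × 0.067 = 198  |  4400 × 0.467 = 2055 ⇒ total 2253
15–29: 7300 × 0.961 = 7015
30–44: 2950 × 0.953 = 2811
45–59: 4400 × 0.968 = 4259
60–74: 4350 × 0.943 = 4102
75–89: 5050 × 0.909 = 4590
90+: 1550 × 0.954 + 4400 × 0.523 = 1479 + 2301 = 3780
Net migration: 45–59 + 387 → 4646
→ [2253, 7015, 2811, 4646, 4102, 4590, 3780]
[period 2]
Births: 7015 × 0.067 = 470  |  2811 × 0.467 = 1313 ⇒ total 1783
15–29: 2253 × 0.961 = 2165
30–44: 7015 × 0.953 = 6685
45–59: 2811 × 0.968 = 2721
60–74: 4646 × 0.943 = 4381
75–89: 4102 × 0.909 = 3729
90+: 4590 × 0.954 + 3780 × 0.523 = 4379 + 1977 = 6356
Net migration: 45–59 + 387 → 3108
→ [1783, 2165, 6685, 3108, 4381, 3729, 6356]
[period 3]
Births: 2165 × 0.067 = 145  |  6685 × 0.467 = 3122 ⇒ total 3267
15–29: 1783 × 0.961 = 1713
30–44: 2165 × 0.953 = 2063
45–59: 6685 × 0.968 = 6471
60–74: 3108 × 0.943 = 2931
75–89: 4381 × 0.909 = 3982
90+: 3729 × 0.954 + 6356 × 0.523 = 3557 + 3324 = 6881
Net migration: 45–59 + 387 → 6858
→ [3267, 1713, 2063, 6858, 2931, 3982, 6881]
Scenario A total after 3 periods: 27695
Scenario B projection —
[period 1]
Births: 2950 × 0.017 = 50  |  4400 × 0.467 = 2055 ⇒ total 2105
15–29: 7300 × 0.961 = 7015
30–44: 2950 × 0.953 = 2811
45–59: 4400 × 0.968 = 4259
60–74: 4350 × 0.943 = 4102
75–89: 5050 × 0.909 = 4590
90+: 1550 × 0.954 + 4400 × 0.523 = 1479 + 2301 = 3780
Net migration: 45–59 + 387 → 4646
→ [2105, 7015, 2811, 4646, 4102, 4590, 3780]
[period 2]
Births: 7015 × 0.017 = 119  |  2811 × 0.467 = 1313 ⇒ total 1432
15–29: 2105 × 0.961 = 2023
30–44: 7015 × 0.953 = 6685
45–59: 2811 × 0.968 = 2721
60–74: 4646 × 0.943 = 4381
75–89: 4102 × 0.909 = 3729
90+: 4590 × 0.954 + 3780 × 0.523 = 4379 + 1977 = 6356
Net migration: 45–59 + 387 → 3108
→ [1432, 2023, 6685, 3108, 4381, 3729, 6356]
[period 3]
Births: 2023 × 0.017 = 34  |  6685 × 0.467 = 3122 ⇒ total 3156
15–29: 1432 × 0.961 = 1376
30–44: 2023 × 0.953 = 1928
45–59: 6685 × 0.968 = 6471
60–74: 3108 × 0.943 = 2931
75–89: 4381 × 0.909 = 3982
90+: 3729 × 0.954 + 6356 × 0.523 = 3557 + 3324 = 6881
Net migration: 45–59 + 387 → 6858
→ [3156, 1376, 1928, 6858, 2931, 3982, 6881]
Scenario B total after 3 periods: 27112
Difference B − A = 27112 − 27695 = -583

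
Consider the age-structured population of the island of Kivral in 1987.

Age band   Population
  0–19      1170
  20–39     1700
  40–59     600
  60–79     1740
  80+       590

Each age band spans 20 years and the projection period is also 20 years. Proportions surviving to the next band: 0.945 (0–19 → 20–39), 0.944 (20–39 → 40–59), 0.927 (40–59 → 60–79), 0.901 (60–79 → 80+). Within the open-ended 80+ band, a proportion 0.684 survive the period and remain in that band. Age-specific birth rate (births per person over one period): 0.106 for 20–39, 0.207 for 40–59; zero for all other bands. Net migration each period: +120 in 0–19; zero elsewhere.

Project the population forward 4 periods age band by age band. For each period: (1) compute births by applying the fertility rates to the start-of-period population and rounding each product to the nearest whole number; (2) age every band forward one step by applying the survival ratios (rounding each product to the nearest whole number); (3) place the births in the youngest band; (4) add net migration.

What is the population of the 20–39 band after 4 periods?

Call the groups 1 to 5, youngest first.
[period 1]
Births: 1700 × 0.106 = 180, 600 × 0.207 = 124 ⇒ total 304
Group 2: 1170 × 0.945 = 1106
Group 3: 1700 × 0.944 = 1605
Group 4: 600 × 0.927 = 556
Group 5: 1740 × 0.901 + 590 × 0.684 = 1568 + 404 = 1972
Net migration: Group 1 + 120 → 424
Giving 424 / 1106 / 1605 / 556 / 1972.
[period 2]
Births: 1106 × 0.106 = 117, 1605 × 0.207 = 332 ⇒ total 449
Group 2: 424 × 0.945 = 401
Group 3: 1106 × 0.944 = 1044
Group 4: 1605 × 0.927 = 1488
Group 5: 556 × 0.901 + 1972 × 0.684 = 501 + 1349 = 1850
Net migration: Group 1 + 120 → 569
Giving 569 / 401 / 1044 / 1488 / 1850.
[period 3]
Births: 401 × 0.106 = 43, 1044 × 0.207 = 216 ⇒ total 259
Group 2: 569 × 0.945 = 538
Group 3: 401 × 0.944 = 379
Group 4: 1044 × 0.927 = 968
Group 5: 1488 × 0.901 + 1850 × 0.684 = 1341 + 1265 = 2606
Net migration: Group 1 + 120 → 379
Giving 379 / 538 / 379 / 968 / 2606.
[period 4]
Births: 538 × 0.106 = 57, 379 × 0.207 = 78 ⇒ total 135
Group 2: 379 × 0.945 = 358
Group 3: 538 × 0.944 = 508
Group 4: 379 × 0.927 = 351
Group 5: 968 × 0.901 + 2606 × 0.684 = 872 + 1783 = 2655
Net migration: Group 1 + 120 → 255
Giving 255 / 358 / 508 / 351 / 2655.

358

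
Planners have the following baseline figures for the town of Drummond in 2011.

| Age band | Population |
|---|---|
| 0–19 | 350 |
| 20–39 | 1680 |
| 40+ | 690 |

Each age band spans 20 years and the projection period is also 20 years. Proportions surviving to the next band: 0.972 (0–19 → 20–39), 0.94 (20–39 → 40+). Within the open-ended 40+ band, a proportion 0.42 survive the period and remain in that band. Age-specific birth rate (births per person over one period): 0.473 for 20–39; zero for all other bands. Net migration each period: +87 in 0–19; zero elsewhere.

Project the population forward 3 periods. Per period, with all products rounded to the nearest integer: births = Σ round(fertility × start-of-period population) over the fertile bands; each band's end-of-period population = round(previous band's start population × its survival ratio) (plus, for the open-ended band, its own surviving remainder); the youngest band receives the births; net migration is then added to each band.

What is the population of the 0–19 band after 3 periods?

[period 1]
Births: 1680 × 0.473 = 795
20–39: 350 × 0.972 = 340
40+: 1680 × 0.94 + 690 × 0.42 = 1579 + 290 = 1869
Net migration: 0–19 + 87 → 882
→ [882, 340, 1869]
[period 2]
Births: 340 × 0.473 = 161
20–39: 882 × 0.972 = 857
40+: 340 × 0.94 + 1869 × 0.42 = 320 + 785 = 1105
Net migration: 0–19 + 87 → 248
→ [248, 857, 1105]
[period 3]
Births: 857 × 0.473 = 405
20–39: 248 × 0.972 = 241
40+: 857 × 0.94 + 1105 × 0.42 = 806 + 464 = 1270
Net migration: 0–19 + 87 → 492
→ [492, 241, 1270]

492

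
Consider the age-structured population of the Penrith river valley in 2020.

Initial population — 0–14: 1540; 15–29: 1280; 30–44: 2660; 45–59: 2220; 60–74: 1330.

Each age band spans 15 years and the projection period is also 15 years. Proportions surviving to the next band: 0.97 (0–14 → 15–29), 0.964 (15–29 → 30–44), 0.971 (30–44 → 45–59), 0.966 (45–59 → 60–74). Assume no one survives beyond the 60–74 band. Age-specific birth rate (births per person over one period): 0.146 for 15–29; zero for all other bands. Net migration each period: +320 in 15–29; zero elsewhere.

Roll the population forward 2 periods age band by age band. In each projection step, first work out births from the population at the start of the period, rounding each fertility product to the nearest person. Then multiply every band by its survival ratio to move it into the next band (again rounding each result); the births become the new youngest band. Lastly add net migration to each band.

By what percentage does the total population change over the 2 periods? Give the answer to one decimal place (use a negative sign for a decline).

-31.3

Period 1.
Births: 1280 * 0.146 = 187
15–29: 1540 * 0.97 = 1494
30–44: 1280 * 0.964 = 1234
45–59: 2660 * 0.971 = 2583
60–74: 2220 * 0.966 = 2145
Net migration: 15–29 + 320 → 1814
Population now: 0–14=187, 15–29=1814, 30–44=1234, 45–59=2583, 60–74=2145
Period 2.
Births: 1814 * 0.146 = 265
15–29: 187 * 0.97 = 181
30–44: 1814 * 0.964 = 1749
45–59: 1234 * 0.971 = 1198
60–74: 2583 * 0.966 = 2495
Net migration: 15–29 + 320 → 501
Population now: 0–14=265, 15–29=501, 30–44=1749, 45–59=1198, 60–74=2495
Total: 9030 → 6208; change = -2822; percentage change = -31.3%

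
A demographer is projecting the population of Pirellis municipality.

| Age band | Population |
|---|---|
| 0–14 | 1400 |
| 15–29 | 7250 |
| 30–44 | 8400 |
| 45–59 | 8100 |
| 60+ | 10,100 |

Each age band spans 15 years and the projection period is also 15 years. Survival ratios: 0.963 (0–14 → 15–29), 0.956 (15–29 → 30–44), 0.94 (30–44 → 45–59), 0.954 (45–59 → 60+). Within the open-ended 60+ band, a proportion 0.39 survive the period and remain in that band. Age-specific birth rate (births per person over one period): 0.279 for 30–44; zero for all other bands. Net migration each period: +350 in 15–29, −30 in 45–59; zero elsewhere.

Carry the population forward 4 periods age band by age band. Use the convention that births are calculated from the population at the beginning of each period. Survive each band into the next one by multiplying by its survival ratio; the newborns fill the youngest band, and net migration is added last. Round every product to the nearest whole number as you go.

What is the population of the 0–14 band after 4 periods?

(Bands numbered youngest = 1 to oldest = 5.)
Period 1:
Births: 8400 * 0.279 = 2344
Band 2: 1400 * 0.963 = 1348
Band 3: 7250 * 0.956 = 6931
Band 4: 8400 * 0.94 = 7896
Band 5: 8100 * 0.954 + 10100 * 0.39 = 7727 + 3939 = 11666
Net migration: Band 2 + 350 → 1698; Band 4 − 30 → 7866
End of period: [2344, 1698, 6931, 7866, 11666]
Period 2:
Births: 6931 * 0.279 = 1934
Band 2: 2344 * 0.963 = 2257
Band 3: 1698 * 0.956 = 1623
Band 4: 6931 * 0.94 = 6515
Band 5: 7866 * 0.954 + 11666 * 0.39 = 7504 + 4550 = 12054
Net migration: Band 2 + 350 → 2607; Band 4 − 30 → 6485
End of period: [1934, 2607, 1623, 6485, 12054]
Period 3:
Births: 1623 * 0.279 = 453
Band 2: 1934 * 0.963 = 1862
Band 3: 2607 * 0.956 = 2492
Band 4: 1623 * 0.94 = 1526
Band 5: 6485 * 0.954 + 12054 * 0.39 = 6187 + 4701 = 10888
Net migration: Band 2 + 350 → 2212; Band 4 − 30 → 1496
End of period: [453, 2212, 2492, 1496, 10888]
Period 4:
Births: 2492 * 0.279 = 695
Band 2: 453 * 0.963 = 436
Band 3: 2212 * 0.956 = 2115
Band 4: 2492 * 0.94 = 2342
Band 5: 1496 * 0.954 + 10888 * 0.39 = 1427 + 4246 = 5673
Net migration: Band 2 + 350 → 786; Band 4 − 30 → 2312
End of period: [695, 786, 2115, 2312, 5673]

695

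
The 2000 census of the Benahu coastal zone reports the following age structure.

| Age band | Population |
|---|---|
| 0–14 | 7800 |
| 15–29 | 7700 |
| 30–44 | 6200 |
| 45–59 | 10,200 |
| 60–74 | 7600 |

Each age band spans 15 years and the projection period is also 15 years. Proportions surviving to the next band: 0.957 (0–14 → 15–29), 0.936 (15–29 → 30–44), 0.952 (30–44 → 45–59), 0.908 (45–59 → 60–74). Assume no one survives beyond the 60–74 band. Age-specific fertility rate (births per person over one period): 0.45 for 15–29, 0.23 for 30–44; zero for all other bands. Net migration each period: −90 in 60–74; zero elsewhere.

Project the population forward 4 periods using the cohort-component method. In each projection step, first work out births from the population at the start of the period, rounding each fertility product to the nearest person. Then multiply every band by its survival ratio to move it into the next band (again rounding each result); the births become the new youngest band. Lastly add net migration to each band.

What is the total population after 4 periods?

— Period 1 —
Births: 7700 × 0.45 = 3465  |  6200 × 0.23 = 1426 → 4891
15–29: 7800 × 0.957 = 7465
30–44: 7700 × 0.936 = 7207
45–59: 6200 × 0.952 = 5902
60–74: 10200 × 0.908 = 9262
Net migration: 60–74 − 90 → 9172
End of period: [4891, 7465, 7207, 5902, 9172]
— Period 2 —
Births: 7465 × 0.45 = 3359  |  7207 × 0.23 = 1658 → 5017
15–29: 4891 × 0.957 = 4681
30–44: 7465 × 0.936 = 6987
45–59: 7207 × 0.952 = 6861
60–74: 5902 × 0.908 = 5359
Net migration: 60–74 − 90 → 5269
End of period: [5017, 4681, 6987, 6861, 5269]
— Period 3 —
Births: 4681 × 0.45 = 2106  |  6987 × 0.23 = 1607 → 3713
15–29: 5017 × 0.957 = 4801
30–44: 4681 × 0.936 = 4381
45–59: 6987 × 0.952 = 6652
60–74: 6861 × 0.908 = 6230
Net migration: 60–74 − 90 → 6140
End of period: [3713, 4801, 4381, 6652, 6140]
— Period 4 —
Births: 4801 × 0.45 = 2160  |  4381 × 0.23 = 1008 → 3168
15–29: 3713 × 0.957 = 3553
30–44: 4801 × 0.936 = 4494
45–59: 4381 × 0.952 = 4171
60–74: 6652 × 0.908 = 6040
Net migration: 60–74 − 90 → 5950
End of period: [3168, 3553, 4494, 4171, 5950]
Total after period 4: 3168 + 3553 + 4494 + 4171 + 5950 = 21336

21336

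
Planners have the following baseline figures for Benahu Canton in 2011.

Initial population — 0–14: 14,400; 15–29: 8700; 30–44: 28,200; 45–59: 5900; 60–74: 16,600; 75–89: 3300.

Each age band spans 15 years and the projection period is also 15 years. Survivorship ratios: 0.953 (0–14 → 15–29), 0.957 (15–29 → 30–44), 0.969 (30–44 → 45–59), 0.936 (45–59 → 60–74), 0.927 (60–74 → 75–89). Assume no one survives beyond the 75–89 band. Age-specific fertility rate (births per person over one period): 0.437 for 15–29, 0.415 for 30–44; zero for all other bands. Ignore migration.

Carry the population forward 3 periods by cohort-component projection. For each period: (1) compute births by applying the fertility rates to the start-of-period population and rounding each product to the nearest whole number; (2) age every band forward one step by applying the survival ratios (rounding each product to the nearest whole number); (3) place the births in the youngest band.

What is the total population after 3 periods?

79044

Call the groups 1 to 6, youngest first.
[period 1]
Births: 8700 × 0.437 = 3802 ; 28200 × 0.415 = 11703 → 15505
Group 2: 14400 × 0.953 = 13723
Group 3: 8700 × 0.957 = 8326
Group 4: 28200 × 0.969 = 27326
Group 5: 5900 × 0.936 = 5522
Group 6: 16600 × 0.927 = 15388
End of period: [15505, 13723, 8326, 27326, 5522, 15388]
[period 2]
Births: 13723 × 0.437 = 5997 ; 8326 × 0.415 = 3455 → 9452
Group 2: 15505 × 0.953 = 14776
Group 3: 13723 × 0.957 = 13133
Group 4: 8326 × 0.969 = 8068
Group 5: 27326 × 0.936 = 25577
Group 6: 5522 × 0.927 = 5119
End of period: [9452, 14776, 13133, 8068, 25577, 5119]
[period 3]
Births: 14776 × 0.437 = 6457 ; 13133 × 0.415 = 5450 → 11907
Group 2: 9452 × 0.953 = 9008
Group 3: 14776 × 0.957 = 14141
Group 4: 13133 × 0.969 = 12726
Group 5: 8068 × 0.936 = 7552
Group 6: 25577 × 0.927 = 23710
End of period: [11907, 9008, 14141, 12726, 7552, 23710]
Total after period 3: 11907 + 9008 + 14141 + 12726 + 7552 + 23710 = 79044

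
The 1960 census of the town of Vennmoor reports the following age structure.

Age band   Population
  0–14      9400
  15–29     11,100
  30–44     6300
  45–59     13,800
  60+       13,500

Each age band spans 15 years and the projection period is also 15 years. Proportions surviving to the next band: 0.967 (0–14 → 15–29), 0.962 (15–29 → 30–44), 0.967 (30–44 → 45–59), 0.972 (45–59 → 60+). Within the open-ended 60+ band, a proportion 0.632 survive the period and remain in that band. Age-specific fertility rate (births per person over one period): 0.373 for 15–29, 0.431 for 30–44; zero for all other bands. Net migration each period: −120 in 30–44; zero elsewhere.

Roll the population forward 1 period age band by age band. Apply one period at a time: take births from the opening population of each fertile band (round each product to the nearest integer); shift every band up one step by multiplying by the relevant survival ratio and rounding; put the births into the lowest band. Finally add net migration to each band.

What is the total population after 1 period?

After projecting period 1:
Births: 11100 * 0.373 = 4140, 6300 * 0.431 = 2715 → 6855
15–29: 9400 * 0.967 = 9090
30–44: 11100 * 0.962 = 10678
45–59: 6300 * 0.967 = 6092
60+: 13800 * 0.972 + 13500 * 0.632 = 13414 + 8532 = 21946
Net migration: 30–44 − 120 → 10558
→ [6855, 9090, 10558, 6092, 21946]
Total after period 1: 6855 + 9090 + 10558 + 6092 + 21946 = 54541

54541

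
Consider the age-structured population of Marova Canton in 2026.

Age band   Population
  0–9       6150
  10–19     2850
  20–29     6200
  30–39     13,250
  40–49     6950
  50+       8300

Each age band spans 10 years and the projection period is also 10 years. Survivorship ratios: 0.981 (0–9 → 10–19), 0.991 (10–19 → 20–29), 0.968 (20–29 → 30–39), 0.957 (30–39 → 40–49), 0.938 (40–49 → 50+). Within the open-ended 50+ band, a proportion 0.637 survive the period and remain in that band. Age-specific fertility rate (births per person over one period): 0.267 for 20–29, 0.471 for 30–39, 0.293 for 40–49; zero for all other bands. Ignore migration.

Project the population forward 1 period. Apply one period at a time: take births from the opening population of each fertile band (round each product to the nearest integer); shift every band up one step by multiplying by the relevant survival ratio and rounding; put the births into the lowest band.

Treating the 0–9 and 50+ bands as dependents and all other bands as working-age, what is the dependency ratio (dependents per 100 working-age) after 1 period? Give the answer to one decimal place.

— Period 1 —
Births: 6200 × 0.267 = 1655 ; 13250 × 0.471 = 6241 ; 6950 × 0.293 = 2036 — total 9932
10–19: 6150 × 0.981 = 6033
20–29: 2850 × 0.991 = 2824
30–39: 6200 × 0.968 = 6002
40–49: 13250 × 0.957 = 12680
50+: 6950 × 0.938 + 8300 × 0.637 = 6519 + 5287 = 11806
End of period: [9932, 6033, 2824, 6002, 12680, 11806]
Dependents (band 0–9 + band 50+) = 9932 + 11806 = 21738; working-age = 27539; ratio = 21738/27539 × 100 = 78.9

78.9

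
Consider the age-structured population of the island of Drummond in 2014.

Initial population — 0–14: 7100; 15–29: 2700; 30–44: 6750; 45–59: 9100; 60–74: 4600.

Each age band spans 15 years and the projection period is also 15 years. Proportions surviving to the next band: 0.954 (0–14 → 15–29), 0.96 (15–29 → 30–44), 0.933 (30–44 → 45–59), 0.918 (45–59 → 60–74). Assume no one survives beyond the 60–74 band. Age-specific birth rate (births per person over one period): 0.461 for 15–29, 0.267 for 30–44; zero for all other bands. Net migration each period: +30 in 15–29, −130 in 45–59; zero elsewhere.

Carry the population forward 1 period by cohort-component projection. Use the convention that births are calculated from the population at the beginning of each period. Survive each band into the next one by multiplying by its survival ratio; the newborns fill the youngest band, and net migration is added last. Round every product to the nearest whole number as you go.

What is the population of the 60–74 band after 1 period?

Period 1:
Births: 2700 × 0.461 = 1245  |  6750 × 0.267 = 1802 — total 3047
15–29: 7100 × 0.954 = 6773
30–44: 2700 × 0.96 = 2592
45–59: 6750 × 0.933 = 6298
60–74: 9100 × 0.918 = 8354
Net migration: 15–29 + 30 → 6803; 45–59 − 130 → 6168
Population now: 0–14=3047, 15–29=6803, 30–44=2592, 45–59=6168, 60–74=8354

8354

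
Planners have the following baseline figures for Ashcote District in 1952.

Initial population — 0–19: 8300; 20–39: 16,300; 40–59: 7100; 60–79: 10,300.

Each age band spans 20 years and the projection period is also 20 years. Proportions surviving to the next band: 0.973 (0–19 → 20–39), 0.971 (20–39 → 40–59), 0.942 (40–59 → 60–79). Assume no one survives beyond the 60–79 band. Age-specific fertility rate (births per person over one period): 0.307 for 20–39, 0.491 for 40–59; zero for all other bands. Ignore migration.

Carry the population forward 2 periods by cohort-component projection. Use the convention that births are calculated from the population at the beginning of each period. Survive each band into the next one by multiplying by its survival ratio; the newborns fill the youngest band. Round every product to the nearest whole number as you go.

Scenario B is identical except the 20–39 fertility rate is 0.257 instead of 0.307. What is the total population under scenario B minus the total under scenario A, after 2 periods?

Call the bands 1 to 4, youngest first.
Period 1.
Births: 16300 * 0.307 = 5004  |  7100 * 0.491 = 3486 — total 8490
Band 2: 8300 * 0.973 = 8076
Band 3: 16300 * 0.971 = 15827
Band 4: 7100 * 0.942 = 6688
End of period: [8490, 8076, 15827, 6688]
Period 2.
Births: 8076 * 0.307 = 2479  |  15827 * 0.491 = 7771 — total 10250
Band 2: 8490 * 0.973 = 8261
Band 3: 8076 * 0.971 = 7842
Band 4: 15827 * 0.942 = 14909
End of period: [10250, 8261, 7842, 14909]
Scenario A total after 2 periods: 41262
Scenario B projection —
Period 1.
Births: 16300 * 0.257 = 4189  |  7100 * 0.491 = 3486 — total 7675
Band 2: 8300 * 0.973 = 8076
Band 3: 16300 * 0.971 = 15827
Band 4: 7100 * 0.942 = 6688
End of period: [7675, 8076, 15827, 6688]
Period 2.
Births: 8076 * 0.257 = 2076  |  15827 * 0.491 = 7771 — total 9847
Band 2: 7675 * 0.973 = 7468
Band 3: 8076 * 0.971 = 7842
Band 4: 15827 * 0.942 = 14909
End of period: [9847, 7468, 7842, 14909]
Scenario B total after 2 periods: 40066
Difference B − A = 40066 − 41262 = -1196

-1196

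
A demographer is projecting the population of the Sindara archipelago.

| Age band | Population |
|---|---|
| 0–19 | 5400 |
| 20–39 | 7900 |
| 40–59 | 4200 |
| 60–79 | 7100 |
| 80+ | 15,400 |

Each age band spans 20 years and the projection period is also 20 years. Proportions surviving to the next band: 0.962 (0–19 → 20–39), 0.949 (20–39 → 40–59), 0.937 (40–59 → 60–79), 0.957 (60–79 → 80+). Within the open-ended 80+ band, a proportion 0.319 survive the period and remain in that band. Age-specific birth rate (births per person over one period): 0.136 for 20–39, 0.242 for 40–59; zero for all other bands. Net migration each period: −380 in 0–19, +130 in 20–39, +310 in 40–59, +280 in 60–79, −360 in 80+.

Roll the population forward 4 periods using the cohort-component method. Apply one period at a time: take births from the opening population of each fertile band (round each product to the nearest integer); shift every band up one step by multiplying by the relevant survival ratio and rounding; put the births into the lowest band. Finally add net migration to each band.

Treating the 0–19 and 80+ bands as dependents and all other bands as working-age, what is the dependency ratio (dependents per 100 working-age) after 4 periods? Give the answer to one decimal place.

Call the bands 1 to 5, youngest first.
After projecting period 1:
Births: 7900 × 0.136 = 1074, 4200 × 0.242 = 1016 — total 2090
Band 2: 5400 × 0.962 = 5195
Band 3: 7900 × 0.949 = 7497
Band 4: 4200 × 0.937 = 3935
Band 5: 7100 × 0.957 + 15400 × 0.319 = 6795 + 4913 = 11708
Net migration: Band 1 − 380 → 1710; Band 2 + 130 → 5325; Band 3 + 310 → 7807; Band 4 + 280 → 4215; Band 5 − 360 → 11348
→ [1710, 5325, 7807, 4215, 11348]
After projecting period 2:
Births: 5325 × 0.136 = 724, 7807 × 0.242 = 1889 — total 2613
Band 2: 1710 × 0.962 = 1645
Band 3: 5325 × 0.949 = 5053
Band 4: 7807 × 0.937 = 7315
Band 5: 4215 × 0.957 + 11348 × 0.319 = 4034 + 3620 = 7654
Net migration: Band 1 − 380 → 2233; Band 2 + 130 → 1775; Band 3 + 310 → 5363; Band 4 + 280 → 7595; Band 5 − 360 → 7294
→ [2233, 1775, 5363, 7595, 7294]
After projecting period 3:
Births: 1775 × 0.136 = 241, 5363 × 0.242 = 1298 — total 1539
Band 2: 2233 × 0.962 = 2148
Band 3: 1775 × 0.949 = 1684
Band 4: 5363 × 0.937 = 5025
Band 5: 7595 × 0.957 + 7294 × 0.319 = 7268 + 2327 = 9595
Net migration: Band 1 − 380 → 1159; Band 2 + 130 → 2278; Band 3 + 310 → 1994; Band 4 + 280 → 5305; Band 5 − 360 → 9235
→ [1159, 2278, 1994, 5305, 9235]
After projecting period 4:
Births: 2278 × 0.136 = 310, 1994 × 0.242 = 483 — total 793
Band 2: 1159 × 0.962 = 1115
Band 3: 2278 × 0.949 = 2162
Band 4: 1994 × 0.937 = 1868
Band 5: 5305 × 0.957 + 9235 × 0.319 = 5077 + 2946 = 8023
Net migration: Band 1 − 380 → 413; Band 2 + 130 → 1245; Band 3 + 310 → 2472; Band 4 + 280 → 2148; Band 5 − 360 → 7663
→ [413, 1245, 2472, 2148, 7663]
Dependents (band 0–19 + band 80+) = 413 + 7663 = 8076; working-age = 5865; ratio = 8076/5865 × 100 = 137.7

137.7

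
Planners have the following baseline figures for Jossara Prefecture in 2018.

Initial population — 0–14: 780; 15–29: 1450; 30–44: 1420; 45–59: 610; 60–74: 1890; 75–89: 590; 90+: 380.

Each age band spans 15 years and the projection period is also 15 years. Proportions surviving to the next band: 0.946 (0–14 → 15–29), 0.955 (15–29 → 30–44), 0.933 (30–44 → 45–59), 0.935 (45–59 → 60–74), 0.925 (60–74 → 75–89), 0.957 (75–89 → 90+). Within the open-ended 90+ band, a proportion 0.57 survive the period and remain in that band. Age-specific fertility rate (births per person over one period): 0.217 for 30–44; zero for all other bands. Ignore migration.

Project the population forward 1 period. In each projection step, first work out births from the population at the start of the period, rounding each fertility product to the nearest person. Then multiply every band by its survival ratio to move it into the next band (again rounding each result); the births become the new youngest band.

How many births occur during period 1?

Numbering the bands 1..7 from youngest to oldest:
— Period 1 —
Births: 1420 * 0.217 = 308
Band 2: 780 * 0.946 = 738
Band 3: 1450 * 0.955 = 1385
Band 4: 1420 * 0.933 = 1325
Band 5: 610 * 0.935 = 570
Band 6: 1890 * 0.925 = 1748
Band 7: 590 * 0.957 + 380 * 0.57 = 565 + 217 = 782
Giving 308 / 738 / 1385 / 1325 / 570 / 1748 / 782.

308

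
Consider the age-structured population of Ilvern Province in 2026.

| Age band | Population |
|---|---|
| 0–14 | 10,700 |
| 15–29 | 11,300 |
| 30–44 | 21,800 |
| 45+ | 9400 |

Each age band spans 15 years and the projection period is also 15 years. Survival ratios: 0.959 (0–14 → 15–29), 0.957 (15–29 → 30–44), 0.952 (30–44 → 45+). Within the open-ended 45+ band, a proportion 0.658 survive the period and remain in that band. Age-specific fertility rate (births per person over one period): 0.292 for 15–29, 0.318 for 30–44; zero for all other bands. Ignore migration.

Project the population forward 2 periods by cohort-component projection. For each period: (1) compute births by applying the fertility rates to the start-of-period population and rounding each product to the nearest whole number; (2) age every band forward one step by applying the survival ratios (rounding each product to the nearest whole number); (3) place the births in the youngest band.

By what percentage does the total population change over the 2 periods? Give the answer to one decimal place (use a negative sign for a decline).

Call the bands 1 to 4, youngest first.
Period 1.
Births: 11300 * 0.292 = 3300, 21800 * 0.318 = 6932 → total 10232
Band 2: 10700 * 0.959 = 10261
Band 3: 11300 * 0.957 = 10814
Band 4: 21800 * 0.952 + 9400 * 0.658 = 20754 + 6185 = 26939
End of period: [10232, 10261, 10814, 26939]
Period 2.
Births: 10261 * 0.292 = 2996, 10814 * 0.318 = 3439 → total 6435
Band 2: 10232 * 0.959 = 9812
Band 3: 10261 * 0.957 = 9820
Band 4: 10814 * 0.952 + 26939 * 0.658 = 10295 + 17726 = 28021
End of period: [6435, 9812, 9820, 28021]
Total: 53200 → 54088; change = 888; percentage change = 1.7%

1.7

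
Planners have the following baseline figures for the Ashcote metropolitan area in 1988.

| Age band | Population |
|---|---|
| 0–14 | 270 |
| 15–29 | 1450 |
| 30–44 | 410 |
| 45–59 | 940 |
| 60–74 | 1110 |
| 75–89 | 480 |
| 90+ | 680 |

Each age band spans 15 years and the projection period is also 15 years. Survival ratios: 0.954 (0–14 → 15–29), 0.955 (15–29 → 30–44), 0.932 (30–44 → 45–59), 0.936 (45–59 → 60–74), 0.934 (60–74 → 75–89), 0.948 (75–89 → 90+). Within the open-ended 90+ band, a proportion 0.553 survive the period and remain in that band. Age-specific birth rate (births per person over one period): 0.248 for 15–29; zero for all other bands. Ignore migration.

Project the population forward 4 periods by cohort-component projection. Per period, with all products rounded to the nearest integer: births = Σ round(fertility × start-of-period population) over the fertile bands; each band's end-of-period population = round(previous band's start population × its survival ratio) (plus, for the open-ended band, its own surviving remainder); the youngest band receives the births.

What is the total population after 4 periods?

2991

— Period 1 —
Births: 1450 * 0.248 = 360
15–29: 270 * 0.954 = 258
30–44: 1450 * 0.955 = 1385
45–59: 410 * 0.932 = 382
60–74: 940 * 0.936 = 880
75–89: 1110 * 0.934 = 1037
90+: 480 * 0.948 + 680 * 0.553 = 455 + 376 = 831
Population now: 0–14=360, 15–29=258, 30–44=1385, 45–59=382, 60–74=880, 75–89=1037, 90+=831
— Period 2 —
Births: 258 * 0.248 = 64
15–29: 360 * 0.954 = 343
30–44: 258 * 0.955 = 246
45–59: 1385 * 0.932 = 1291
60–74: 382 * 0.936 = 358
75–89: 880 * 0.934 = 822
90+: 1037 * 0.948 + 831 * 0.553 = 983 + 460 = 1443
Population now: 0–14=64, 15–29=343, 30–44=246, 45–59=1291, 60–74=358, 75–89=822, 90+=1443
— Period 3 —
Births: 343 * 0.248 = 85
15–29: 64 * 0.954 = 61
30–44: 343 * 0.955 = 328
45–59: 246 * 0.932 = 229
60–74: 1291 * 0.936 = 1208
75–89: 358 * 0.934 = 334
90+: 822 * 0.948 + 1443 * 0.553 = 779 + 798 = 1577
Population now: 0–14=85, 15–29=61, 30–44=328, 45–59=229, 60–74=1208, 75–89=334, 90+=1577
— Period 4 —
Births: 61 * 0.248 = 15
15–29: 85 * 0.954 = 81
30–44: 61 * 0.955 = 58
45–59: 328 * 0.932 = 306
60–74: 229 * 0.936 = 214
75–89: 1208 * 0.934 = 1128
90+: 334 * 0.948 + 1577 * 0.553 = 317 + 872 = 1189
Population now: 0–14=15, 15–29=81, 30–44=58, 45–59=306, 60–74=214, 75–89=1128, 90+=1189
Total after period 4: 15 + 81 + 58 + 306 + 214 + 1128 + 1189 = 2991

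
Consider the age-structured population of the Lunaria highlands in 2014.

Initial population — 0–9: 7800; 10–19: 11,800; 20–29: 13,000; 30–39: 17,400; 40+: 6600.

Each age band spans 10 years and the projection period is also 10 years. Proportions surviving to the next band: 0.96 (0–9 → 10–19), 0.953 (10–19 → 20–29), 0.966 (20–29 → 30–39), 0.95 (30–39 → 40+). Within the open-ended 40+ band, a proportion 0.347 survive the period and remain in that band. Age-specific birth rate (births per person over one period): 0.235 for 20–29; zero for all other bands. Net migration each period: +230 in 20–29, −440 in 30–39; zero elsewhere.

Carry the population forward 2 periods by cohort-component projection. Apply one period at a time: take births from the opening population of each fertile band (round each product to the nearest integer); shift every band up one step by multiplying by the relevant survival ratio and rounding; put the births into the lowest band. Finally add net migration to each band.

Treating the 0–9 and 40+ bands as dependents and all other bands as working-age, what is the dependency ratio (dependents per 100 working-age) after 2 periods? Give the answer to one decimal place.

99.0

Call the groups 1 to 5, youngest first.
— Period 1 —
Births: 13000 * 0.235 = 3055
Group 2: 7800 * 0.96 = 7488
Group 3: 11800 * 0.953 = 11245
Group 4: 13000 * 0.966 = 12558
Group 5: 17400 * 0.95 + 6600 * 0.347 = 16530 + 2290 = 18820
Net migration: Group 3 + 230 → 11475; Group 4 − 440 → 12118
→ [3055, 7488, 11475, 12118, 18820]
— Period 2 —
Births: 11475 * 0.235 = 2697
Group 2: 3055 * 0.96 = 2933
Group 3: 7488 * 0.953 = 7136
Group 4: 11475 * 0.966 = 11085
Group 5: 12118 * 0.95 + 18820 * 0.347 = 11512 + 6531 = 18043
Net migration: Group 3 + 230 → 7366; Group 4 − 440 → 10645
→ [2697, 2933, 7366, 10645, 18043]
Dependents (band 0–9 + band 40+) = 2697 + 18043 = 20740; working-age = 20944; ratio = 20740/20944 × 100 = 99.0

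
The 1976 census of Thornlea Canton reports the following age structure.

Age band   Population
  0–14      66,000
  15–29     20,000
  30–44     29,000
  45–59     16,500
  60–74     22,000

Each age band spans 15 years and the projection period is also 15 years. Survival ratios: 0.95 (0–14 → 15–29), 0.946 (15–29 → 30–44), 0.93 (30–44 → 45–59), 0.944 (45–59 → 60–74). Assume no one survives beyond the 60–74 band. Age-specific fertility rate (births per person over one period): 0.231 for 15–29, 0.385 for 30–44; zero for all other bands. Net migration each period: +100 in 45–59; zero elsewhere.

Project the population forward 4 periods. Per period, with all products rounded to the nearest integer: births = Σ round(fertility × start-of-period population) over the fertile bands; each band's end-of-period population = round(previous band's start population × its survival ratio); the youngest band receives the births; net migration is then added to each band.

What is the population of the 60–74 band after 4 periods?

Let band 1 be 0–14 through band 5 = 60–74.
After projecting period 1:
Births: 20000 × 0.231 = 4620, 29000 × 0.385 = 11165 — total 15785
Band 2: 66000 × 0.95 = 62700
Band 3: 20000 × 0.946 = 18920
Band 4: 29000 × 0.93 = 26970
Band 5: 16500 × 0.944 = 15576
Net migration: Band 4 + 100 → 27070
End of period: [15785, 62700, 18920, 27070, 15576]
After projecting period 2:
Births: 62700 × 0.231 = 14484, 18920 × 0.385 = 7284 — total 21768
Band 2: 15785 × 0.95 = 14996
Band 3: 62700 × 0.946 = 59314
Band 4: 18920 × 0.93 = 17596
Band 5: 27070 × 0.944 = 25554
Net migration: Band 4 + 100 → 17696
End of period: [21768, 14996, 59314, 17696, 25554]
After projecting period 3:
Births: 14996 × 0.231 = 3464, 59314 × 0.385 = 22836 — total 26300
Band 2: 21768 × 0.95 = 20680
Band 3: 14996 × 0.946 = 14186
Band 4: 59314 × 0.93 = 55162
Band 5: 17696 × 0.944 = 16705
Net migration: Band 4 + 100 → 55262
End of period: [26300, 20680, 14186, 55262, 16705]
After projecting period 4:
Births: 20680 × 0.231 = 4777, 14186 × 0.385 = 5462 — total 10239
Band 2: 26300 × 0.95 = 24985
Band 3: 20680 × 0.946 = 19563
Band 4: 14186 × 0.93 = 13193
Band 5: 55262 × 0.944 = 52167
Net migration: Band 4 + 100 → 13293
End of period: [10239, 24985, 19563, 13293, 52167]

52167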